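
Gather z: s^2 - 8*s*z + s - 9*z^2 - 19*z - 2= s^2 + s - 9*z^2 + z*(-8*s - 19) - 2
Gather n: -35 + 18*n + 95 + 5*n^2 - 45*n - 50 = 5*n^2 - 27*n + 10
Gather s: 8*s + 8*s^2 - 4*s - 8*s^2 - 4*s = 0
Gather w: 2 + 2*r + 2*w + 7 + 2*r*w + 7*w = 2*r + w*(2*r + 9) + 9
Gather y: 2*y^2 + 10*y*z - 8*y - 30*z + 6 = 2*y^2 + y*(10*z - 8) - 30*z + 6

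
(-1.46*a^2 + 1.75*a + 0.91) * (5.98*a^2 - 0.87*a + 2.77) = -8.7308*a^4 + 11.7352*a^3 - 0.124899999999999*a^2 + 4.0558*a + 2.5207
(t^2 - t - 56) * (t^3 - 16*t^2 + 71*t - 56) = t^5 - 17*t^4 + 31*t^3 + 769*t^2 - 3920*t + 3136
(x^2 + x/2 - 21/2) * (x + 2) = x^3 + 5*x^2/2 - 19*x/2 - 21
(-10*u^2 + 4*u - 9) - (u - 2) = -10*u^2 + 3*u - 7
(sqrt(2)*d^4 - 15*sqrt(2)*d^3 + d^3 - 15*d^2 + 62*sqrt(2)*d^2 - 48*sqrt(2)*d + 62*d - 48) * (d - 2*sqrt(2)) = sqrt(2)*d^5 - 15*sqrt(2)*d^4 - 3*d^4 + 45*d^3 + 60*sqrt(2)*d^3 - 186*d^2 - 18*sqrt(2)*d^2 - 124*sqrt(2)*d + 144*d + 96*sqrt(2)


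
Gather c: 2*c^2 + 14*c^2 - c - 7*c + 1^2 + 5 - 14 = 16*c^2 - 8*c - 8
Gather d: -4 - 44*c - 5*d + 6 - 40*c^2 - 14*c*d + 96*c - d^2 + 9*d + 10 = -40*c^2 + 52*c - d^2 + d*(4 - 14*c) + 12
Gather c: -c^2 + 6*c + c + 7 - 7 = -c^2 + 7*c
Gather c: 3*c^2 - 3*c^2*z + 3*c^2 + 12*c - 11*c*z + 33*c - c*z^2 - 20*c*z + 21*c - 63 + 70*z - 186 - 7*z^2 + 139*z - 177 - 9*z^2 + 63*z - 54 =c^2*(6 - 3*z) + c*(-z^2 - 31*z + 66) - 16*z^2 + 272*z - 480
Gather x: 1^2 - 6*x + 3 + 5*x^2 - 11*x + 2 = 5*x^2 - 17*x + 6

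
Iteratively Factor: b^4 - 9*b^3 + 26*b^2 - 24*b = (b)*(b^3 - 9*b^2 + 26*b - 24) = b*(b - 3)*(b^2 - 6*b + 8) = b*(b - 4)*(b - 3)*(b - 2)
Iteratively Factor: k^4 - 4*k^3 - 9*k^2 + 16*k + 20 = (k - 2)*(k^3 - 2*k^2 - 13*k - 10) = (k - 2)*(k + 2)*(k^2 - 4*k - 5) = (k - 5)*(k - 2)*(k + 2)*(k + 1)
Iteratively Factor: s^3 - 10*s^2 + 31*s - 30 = (s - 3)*(s^2 - 7*s + 10) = (s - 5)*(s - 3)*(s - 2)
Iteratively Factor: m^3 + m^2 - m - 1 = (m - 1)*(m^2 + 2*m + 1) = (m - 1)*(m + 1)*(m + 1)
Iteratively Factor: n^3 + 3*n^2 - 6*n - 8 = (n - 2)*(n^2 + 5*n + 4) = (n - 2)*(n + 4)*(n + 1)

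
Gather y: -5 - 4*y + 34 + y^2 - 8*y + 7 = y^2 - 12*y + 36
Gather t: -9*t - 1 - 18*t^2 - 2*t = -18*t^2 - 11*t - 1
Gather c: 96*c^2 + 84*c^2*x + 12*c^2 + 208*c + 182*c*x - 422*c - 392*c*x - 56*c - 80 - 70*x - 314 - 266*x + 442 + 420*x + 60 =c^2*(84*x + 108) + c*(-210*x - 270) + 84*x + 108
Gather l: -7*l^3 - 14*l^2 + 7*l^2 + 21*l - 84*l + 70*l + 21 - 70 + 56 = -7*l^3 - 7*l^2 + 7*l + 7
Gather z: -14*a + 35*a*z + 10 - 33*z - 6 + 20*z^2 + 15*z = -14*a + 20*z^2 + z*(35*a - 18) + 4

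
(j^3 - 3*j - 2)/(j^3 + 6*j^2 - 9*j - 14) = (j + 1)/(j + 7)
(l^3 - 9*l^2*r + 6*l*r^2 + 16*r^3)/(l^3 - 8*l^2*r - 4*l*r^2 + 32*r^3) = (l + r)/(l + 2*r)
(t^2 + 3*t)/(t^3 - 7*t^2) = (t + 3)/(t*(t - 7))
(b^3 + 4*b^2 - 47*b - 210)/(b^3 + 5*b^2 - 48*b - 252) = (b + 5)/(b + 6)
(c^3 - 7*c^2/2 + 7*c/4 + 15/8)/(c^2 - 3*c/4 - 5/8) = (4*c^2 - 16*c + 15)/(4*c - 5)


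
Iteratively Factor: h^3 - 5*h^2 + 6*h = (h)*(h^2 - 5*h + 6) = h*(h - 3)*(h - 2)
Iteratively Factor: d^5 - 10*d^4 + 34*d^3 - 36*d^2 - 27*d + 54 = (d - 2)*(d^4 - 8*d^3 + 18*d^2 - 27) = (d - 3)*(d - 2)*(d^3 - 5*d^2 + 3*d + 9) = (d - 3)^2*(d - 2)*(d^2 - 2*d - 3) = (d - 3)^2*(d - 2)*(d + 1)*(d - 3)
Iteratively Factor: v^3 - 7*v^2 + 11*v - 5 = (v - 1)*(v^2 - 6*v + 5) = (v - 1)^2*(v - 5)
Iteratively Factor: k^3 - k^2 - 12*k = (k - 4)*(k^2 + 3*k) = k*(k - 4)*(k + 3)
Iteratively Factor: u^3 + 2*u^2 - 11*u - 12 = (u + 4)*(u^2 - 2*u - 3) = (u - 3)*(u + 4)*(u + 1)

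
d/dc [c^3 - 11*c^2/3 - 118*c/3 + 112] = 3*c^2 - 22*c/3 - 118/3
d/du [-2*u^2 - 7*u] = -4*u - 7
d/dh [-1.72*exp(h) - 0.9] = -1.72*exp(h)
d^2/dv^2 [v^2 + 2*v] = 2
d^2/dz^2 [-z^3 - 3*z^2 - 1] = -6*z - 6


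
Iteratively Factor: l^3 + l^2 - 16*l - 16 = (l - 4)*(l^2 + 5*l + 4) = (l - 4)*(l + 4)*(l + 1)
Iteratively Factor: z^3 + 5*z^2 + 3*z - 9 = (z + 3)*(z^2 + 2*z - 3) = (z + 3)^2*(z - 1)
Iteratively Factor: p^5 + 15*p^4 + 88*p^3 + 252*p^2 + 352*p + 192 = (p + 4)*(p^4 + 11*p^3 + 44*p^2 + 76*p + 48) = (p + 2)*(p + 4)*(p^3 + 9*p^2 + 26*p + 24) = (p + 2)^2*(p + 4)*(p^2 + 7*p + 12) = (p + 2)^2*(p + 3)*(p + 4)*(p + 4)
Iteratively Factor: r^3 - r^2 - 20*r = (r + 4)*(r^2 - 5*r) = (r - 5)*(r + 4)*(r)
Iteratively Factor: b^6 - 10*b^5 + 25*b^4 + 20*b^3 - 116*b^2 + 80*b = (b)*(b^5 - 10*b^4 + 25*b^3 + 20*b^2 - 116*b + 80) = b*(b - 1)*(b^4 - 9*b^3 + 16*b^2 + 36*b - 80) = b*(b - 1)*(b + 2)*(b^3 - 11*b^2 + 38*b - 40) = b*(b - 5)*(b - 1)*(b + 2)*(b^2 - 6*b + 8) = b*(b - 5)*(b - 2)*(b - 1)*(b + 2)*(b - 4)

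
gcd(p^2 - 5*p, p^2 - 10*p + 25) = p - 5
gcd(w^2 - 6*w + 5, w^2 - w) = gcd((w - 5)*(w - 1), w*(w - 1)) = w - 1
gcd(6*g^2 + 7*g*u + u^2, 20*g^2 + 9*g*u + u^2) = 1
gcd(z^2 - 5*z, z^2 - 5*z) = z^2 - 5*z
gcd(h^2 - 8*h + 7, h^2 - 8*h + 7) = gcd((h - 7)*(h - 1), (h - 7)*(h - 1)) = h^2 - 8*h + 7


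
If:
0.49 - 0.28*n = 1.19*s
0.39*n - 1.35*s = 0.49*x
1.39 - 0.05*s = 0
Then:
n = -116.40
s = 27.80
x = -169.24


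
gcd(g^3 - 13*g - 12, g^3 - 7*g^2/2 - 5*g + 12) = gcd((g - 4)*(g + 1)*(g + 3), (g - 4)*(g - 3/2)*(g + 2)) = g - 4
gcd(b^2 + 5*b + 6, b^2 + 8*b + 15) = b + 3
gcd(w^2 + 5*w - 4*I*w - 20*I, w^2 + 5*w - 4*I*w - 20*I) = w^2 + w*(5 - 4*I) - 20*I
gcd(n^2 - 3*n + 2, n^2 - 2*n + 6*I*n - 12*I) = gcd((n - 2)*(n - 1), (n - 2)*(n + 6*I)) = n - 2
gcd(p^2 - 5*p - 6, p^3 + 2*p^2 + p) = p + 1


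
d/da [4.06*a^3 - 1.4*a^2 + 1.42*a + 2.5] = 12.18*a^2 - 2.8*a + 1.42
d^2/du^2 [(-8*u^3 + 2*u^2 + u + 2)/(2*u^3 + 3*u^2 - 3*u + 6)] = 2*(56*u^6 - 132*u^5 + 678*u^4 + 33*u^3 + 270*u^2 - 1044*u + 72)/(8*u^9 + 36*u^8 + 18*u^7 - 9*u^6 + 189*u^5 + 27*u^4 - 135*u^3 + 486*u^2 - 324*u + 216)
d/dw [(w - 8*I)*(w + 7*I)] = 2*w - I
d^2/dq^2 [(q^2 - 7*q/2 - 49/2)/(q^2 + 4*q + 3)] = 5*(-3*q^3 - 33*q^2 - 105*q - 107)/(q^6 + 12*q^5 + 57*q^4 + 136*q^3 + 171*q^2 + 108*q + 27)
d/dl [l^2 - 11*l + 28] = 2*l - 11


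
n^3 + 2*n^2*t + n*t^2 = n*(n + t)^2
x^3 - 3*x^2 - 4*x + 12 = (x - 3)*(x - 2)*(x + 2)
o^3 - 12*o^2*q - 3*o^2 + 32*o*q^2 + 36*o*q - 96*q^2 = (o - 3)*(o - 8*q)*(o - 4*q)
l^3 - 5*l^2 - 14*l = l*(l - 7)*(l + 2)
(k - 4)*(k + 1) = k^2 - 3*k - 4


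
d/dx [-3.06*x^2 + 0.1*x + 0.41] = 0.1 - 6.12*x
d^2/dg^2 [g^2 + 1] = 2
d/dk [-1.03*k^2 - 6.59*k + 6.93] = -2.06*k - 6.59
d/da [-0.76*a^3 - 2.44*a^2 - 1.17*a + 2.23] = -2.28*a^2 - 4.88*a - 1.17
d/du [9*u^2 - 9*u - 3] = 18*u - 9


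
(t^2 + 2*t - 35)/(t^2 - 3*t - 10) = (t + 7)/(t + 2)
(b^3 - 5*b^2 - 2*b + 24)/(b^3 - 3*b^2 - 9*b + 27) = (b^2 - 2*b - 8)/(b^2 - 9)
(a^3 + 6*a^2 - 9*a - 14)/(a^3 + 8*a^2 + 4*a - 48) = (a^2 + 8*a + 7)/(a^2 + 10*a + 24)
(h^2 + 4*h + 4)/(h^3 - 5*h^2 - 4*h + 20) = (h + 2)/(h^2 - 7*h + 10)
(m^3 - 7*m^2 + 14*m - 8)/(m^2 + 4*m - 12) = (m^2 - 5*m + 4)/(m + 6)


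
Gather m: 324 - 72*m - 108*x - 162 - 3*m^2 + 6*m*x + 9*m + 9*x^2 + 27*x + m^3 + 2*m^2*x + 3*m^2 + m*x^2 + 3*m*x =m^3 + 2*m^2*x + m*(x^2 + 9*x - 63) + 9*x^2 - 81*x + 162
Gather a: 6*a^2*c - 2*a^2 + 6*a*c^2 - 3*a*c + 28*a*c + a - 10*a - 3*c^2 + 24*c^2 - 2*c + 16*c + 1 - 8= a^2*(6*c - 2) + a*(6*c^2 + 25*c - 9) + 21*c^2 + 14*c - 7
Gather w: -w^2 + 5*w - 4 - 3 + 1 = -w^2 + 5*w - 6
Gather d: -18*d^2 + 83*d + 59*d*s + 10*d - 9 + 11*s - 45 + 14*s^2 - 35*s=-18*d^2 + d*(59*s + 93) + 14*s^2 - 24*s - 54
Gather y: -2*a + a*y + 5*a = a*y + 3*a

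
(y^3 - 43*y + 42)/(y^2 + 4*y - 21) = (y^2 - 7*y + 6)/(y - 3)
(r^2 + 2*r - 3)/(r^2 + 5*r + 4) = (r^2 + 2*r - 3)/(r^2 + 5*r + 4)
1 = 1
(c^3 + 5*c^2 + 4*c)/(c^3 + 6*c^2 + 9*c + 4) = c/(c + 1)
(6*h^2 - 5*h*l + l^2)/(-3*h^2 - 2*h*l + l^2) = (-2*h + l)/(h + l)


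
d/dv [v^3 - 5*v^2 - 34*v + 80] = 3*v^2 - 10*v - 34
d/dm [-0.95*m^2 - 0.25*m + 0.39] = -1.9*m - 0.25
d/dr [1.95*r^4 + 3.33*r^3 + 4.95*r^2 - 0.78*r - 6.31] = 7.8*r^3 + 9.99*r^2 + 9.9*r - 0.78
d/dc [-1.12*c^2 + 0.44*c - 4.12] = 0.44 - 2.24*c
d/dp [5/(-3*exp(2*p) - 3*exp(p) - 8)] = (30*exp(p) + 15)*exp(p)/(3*exp(2*p) + 3*exp(p) + 8)^2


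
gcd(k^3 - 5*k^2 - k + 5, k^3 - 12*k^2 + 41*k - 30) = k^2 - 6*k + 5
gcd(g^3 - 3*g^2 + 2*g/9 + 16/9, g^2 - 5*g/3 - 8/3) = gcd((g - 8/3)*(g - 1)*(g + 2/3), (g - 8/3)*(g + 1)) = g - 8/3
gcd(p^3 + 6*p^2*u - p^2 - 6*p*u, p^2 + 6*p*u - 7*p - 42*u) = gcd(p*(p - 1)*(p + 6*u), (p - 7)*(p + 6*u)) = p + 6*u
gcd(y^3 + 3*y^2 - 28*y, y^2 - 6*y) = y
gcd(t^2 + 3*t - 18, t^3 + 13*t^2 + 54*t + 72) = t + 6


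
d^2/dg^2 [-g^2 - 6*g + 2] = -2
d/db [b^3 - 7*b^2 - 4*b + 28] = 3*b^2 - 14*b - 4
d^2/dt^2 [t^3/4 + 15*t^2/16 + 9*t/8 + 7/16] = 3*t/2 + 15/8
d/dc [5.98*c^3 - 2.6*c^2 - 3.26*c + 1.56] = 17.94*c^2 - 5.2*c - 3.26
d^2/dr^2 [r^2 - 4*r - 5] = 2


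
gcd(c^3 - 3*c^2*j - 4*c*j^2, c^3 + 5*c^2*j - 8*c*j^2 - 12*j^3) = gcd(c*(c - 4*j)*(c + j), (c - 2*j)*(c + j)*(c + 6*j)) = c + j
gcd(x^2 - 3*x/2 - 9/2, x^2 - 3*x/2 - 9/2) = x^2 - 3*x/2 - 9/2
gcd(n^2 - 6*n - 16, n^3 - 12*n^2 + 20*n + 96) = n^2 - 6*n - 16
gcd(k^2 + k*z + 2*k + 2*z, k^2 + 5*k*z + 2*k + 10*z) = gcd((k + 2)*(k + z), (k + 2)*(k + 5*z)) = k + 2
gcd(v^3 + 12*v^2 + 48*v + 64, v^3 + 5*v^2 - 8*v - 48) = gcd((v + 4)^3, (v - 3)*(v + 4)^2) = v^2 + 8*v + 16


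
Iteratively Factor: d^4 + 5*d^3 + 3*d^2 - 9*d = (d + 3)*(d^3 + 2*d^2 - 3*d) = d*(d + 3)*(d^2 + 2*d - 3) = d*(d - 1)*(d + 3)*(d + 3)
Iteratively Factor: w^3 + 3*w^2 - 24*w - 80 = (w + 4)*(w^2 - w - 20) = (w + 4)^2*(w - 5)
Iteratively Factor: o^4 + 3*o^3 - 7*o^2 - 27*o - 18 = (o + 3)*(o^3 - 7*o - 6) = (o + 2)*(o + 3)*(o^2 - 2*o - 3) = (o - 3)*(o + 2)*(o + 3)*(o + 1)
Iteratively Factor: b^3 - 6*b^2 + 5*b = (b - 5)*(b^2 - b) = (b - 5)*(b - 1)*(b)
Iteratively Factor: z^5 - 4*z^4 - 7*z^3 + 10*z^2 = (z + 2)*(z^4 - 6*z^3 + 5*z^2) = (z - 1)*(z + 2)*(z^3 - 5*z^2) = (z - 5)*(z - 1)*(z + 2)*(z^2) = z*(z - 5)*(z - 1)*(z + 2)*(z)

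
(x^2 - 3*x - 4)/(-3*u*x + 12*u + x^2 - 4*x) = (x + 1)/(-3*u + x)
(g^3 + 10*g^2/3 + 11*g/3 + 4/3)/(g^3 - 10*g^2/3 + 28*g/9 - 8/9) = 3*(3*g^3 + 10*g^2 + 11*g + 4)/(9*g^3 - 30*g^2 + 28*g - 8)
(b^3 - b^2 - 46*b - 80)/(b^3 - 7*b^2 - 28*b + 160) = (b + 2)/(b - 4)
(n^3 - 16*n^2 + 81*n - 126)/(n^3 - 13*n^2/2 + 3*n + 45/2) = 2*(n^2 - 13*n + 42)/(2*n^2 - 7*n - 15)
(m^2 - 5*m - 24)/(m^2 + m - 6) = (m - 8)/(m - 2)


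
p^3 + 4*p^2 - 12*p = p*(p - 2)*(p + 6)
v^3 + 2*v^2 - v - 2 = (v - 1)*(v + 1)*(v + 2)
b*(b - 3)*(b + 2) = b^3 - b^2 - 6*b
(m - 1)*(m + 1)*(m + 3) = m^3 + 3*m^2 - m - 3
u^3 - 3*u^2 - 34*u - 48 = (u - 8)*(u + 2)*(u + 3)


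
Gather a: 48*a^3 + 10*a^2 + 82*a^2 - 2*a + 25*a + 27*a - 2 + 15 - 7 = 48*a^3 + 92*a^2 + 50*a + 6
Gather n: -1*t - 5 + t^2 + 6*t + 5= t^2 + 5*t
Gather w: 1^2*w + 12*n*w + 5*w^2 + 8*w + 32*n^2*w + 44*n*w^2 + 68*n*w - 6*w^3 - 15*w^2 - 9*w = -6*w^3 + w^2*(44*n - 10) + w*(32*n^2 + 80*n)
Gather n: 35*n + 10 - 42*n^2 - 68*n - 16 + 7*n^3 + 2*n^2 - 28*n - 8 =7*n^3 - 40*n^2 - 61*n - 14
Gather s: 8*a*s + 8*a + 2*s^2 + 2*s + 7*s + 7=8*a + 2*s^2 + s*(8*a + 9) + 7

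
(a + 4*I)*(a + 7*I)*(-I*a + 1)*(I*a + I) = a^4 + a^3 + 12*I*a^3 - 39*a^2 + 12*I*a^2 - 39*a - 28*I*a - 28*I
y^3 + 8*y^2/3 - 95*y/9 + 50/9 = (y - 5/3)*(y - 2/3)*(y + 5)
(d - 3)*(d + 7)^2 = d^3 + 11*d^2 + 7*d - 147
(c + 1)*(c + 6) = c^2 + 7*c + 6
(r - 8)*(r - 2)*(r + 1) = r^3 - 9*r^2 + 6*r + 16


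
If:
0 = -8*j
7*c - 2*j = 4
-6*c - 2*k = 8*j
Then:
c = 4/7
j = 0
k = -12/7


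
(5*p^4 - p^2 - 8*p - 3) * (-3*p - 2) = -15*p^5 - 10*p^4 + 3*p^3 + 26*p^2 + 25*p + 6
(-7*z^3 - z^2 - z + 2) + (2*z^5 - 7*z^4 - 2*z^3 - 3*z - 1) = 2*z^5 - 7*z^4 - 9*z^3 - z^2 - 4*z + 1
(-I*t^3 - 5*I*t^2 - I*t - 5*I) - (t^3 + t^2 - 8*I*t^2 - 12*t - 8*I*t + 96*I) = -t^3 - I*t^3 - t^2 + 3*I*t^2 + 12*t + 7*I*t - 101*I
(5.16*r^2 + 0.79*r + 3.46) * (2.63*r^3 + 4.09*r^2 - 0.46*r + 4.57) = 13.5708*r^5 + 23.1821*r^4 + 9.9573*r^3 + 37.3692*r^2 + 2.0187*r + 15.8122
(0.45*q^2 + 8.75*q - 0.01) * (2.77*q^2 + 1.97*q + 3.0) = 1.2465*q^4 + 25.124*q^3 + 18.5598*q^2 + 26.2303*q - 0.03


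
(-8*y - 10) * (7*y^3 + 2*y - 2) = -56*y^4 - 70*y^3 - 16*y^2 - 4*y + 20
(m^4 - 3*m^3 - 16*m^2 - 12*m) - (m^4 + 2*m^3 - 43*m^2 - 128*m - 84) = -5*m^3 + 27*m^2 + 116*m + 84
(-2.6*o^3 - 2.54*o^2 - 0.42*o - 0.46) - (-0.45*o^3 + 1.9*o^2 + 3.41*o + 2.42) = -2.15*o^3 - 4.44*o^2 - 3.83*o - 2.88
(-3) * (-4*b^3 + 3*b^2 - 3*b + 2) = 12*b^3 - 9*b^2 + 9*b - 6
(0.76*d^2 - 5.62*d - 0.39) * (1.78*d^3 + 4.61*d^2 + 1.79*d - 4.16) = 1.3528*d^5 - 6.5*d^4 - 25.242*d^3 - 15.0193*d^2 + 22.6811*d + 1.6224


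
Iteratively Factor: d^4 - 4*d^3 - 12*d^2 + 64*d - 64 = (d + 4)*(d^3 - 8*d^2 + 20*d - 16) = (d - 4)*(d + 4)*(d^2 - 4*d + 4) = (d - 4)*(d - 2)*(d + 4)*(d - 2)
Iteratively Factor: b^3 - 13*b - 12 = (b - 4)*(b^2 + 4*b + 3) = (b - 4)*(b + 1)*(b + 3)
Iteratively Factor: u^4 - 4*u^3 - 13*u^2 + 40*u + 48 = (u - 4)*(u^3 - 13*u - 12) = (u - 4)^2*(u^2 + 4*u + 3) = (u - 4)^2*(u + 3)*(u + 1)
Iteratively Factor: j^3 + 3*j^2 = (j)*(j^2 + 3*j) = j*(j + 3)*(j)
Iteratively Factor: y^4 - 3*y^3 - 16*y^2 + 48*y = (y)*(y^3 - 3*y^2 - 16*y + 48) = y*(y + 4)*(y^2 - 7*y + 12) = y*(y - 4)*(y + 4)*(y - 3)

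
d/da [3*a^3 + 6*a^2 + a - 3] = 9*a^2 + 12*a + 1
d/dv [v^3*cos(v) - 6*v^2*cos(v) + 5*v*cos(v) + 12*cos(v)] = -v^3*sin(v) + 6*v^2*sin(v) + 3*v^2*cos(v) - 5*v*sin(v) - 12*v*cos(v) - 12*sin(v) + 5*cos(v)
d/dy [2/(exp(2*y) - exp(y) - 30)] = (2 - 4*exp(y))*exp(y)/(-exp(2*y) + exp(y) + 30)^2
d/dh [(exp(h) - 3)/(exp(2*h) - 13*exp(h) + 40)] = (-(exp(h) - 3)*(2*exp(h) - 13) + exp(2*h) - 13*exp(h) + 40)*exp(h)/(exp(2*h) - 13*exp(h) + 40)^2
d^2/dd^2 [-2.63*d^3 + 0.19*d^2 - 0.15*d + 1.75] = 0.38 - 15.78*d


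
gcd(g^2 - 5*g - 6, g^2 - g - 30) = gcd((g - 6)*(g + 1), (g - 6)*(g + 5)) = g - 6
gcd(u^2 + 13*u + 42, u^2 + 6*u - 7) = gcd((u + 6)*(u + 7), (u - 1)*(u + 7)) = u + 7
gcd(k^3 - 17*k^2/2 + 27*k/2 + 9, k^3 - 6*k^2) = k - 6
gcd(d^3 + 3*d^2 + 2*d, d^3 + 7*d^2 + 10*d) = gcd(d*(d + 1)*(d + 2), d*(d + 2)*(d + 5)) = d^2 + 2*d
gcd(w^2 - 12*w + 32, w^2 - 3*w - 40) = w - 8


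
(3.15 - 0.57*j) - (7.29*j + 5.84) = -7.86*j - 2.69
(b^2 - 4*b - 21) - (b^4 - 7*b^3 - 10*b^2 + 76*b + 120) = -b^4 + 7*b^3 + 11*b^2 - 80*b - 141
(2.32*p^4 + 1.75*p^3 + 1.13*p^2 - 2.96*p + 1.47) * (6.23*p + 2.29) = 14.4536*p^5 + 16.2153*p^4 + 11.0474*p^3 - 15.8531*p^2 + 2.3797*p + 3.3663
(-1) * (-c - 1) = c + 1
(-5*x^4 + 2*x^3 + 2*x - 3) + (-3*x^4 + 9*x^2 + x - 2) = -8*x^4 + 2*x^3 + 9*x^2 + 3*x - 5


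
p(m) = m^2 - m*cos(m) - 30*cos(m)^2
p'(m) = m*sin(m) + 2*m + 60*sin(m)*cos(m) - cos(m)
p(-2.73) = -20.25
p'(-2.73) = 18.55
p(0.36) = -26.48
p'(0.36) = 19.69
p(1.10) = -5.46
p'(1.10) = 26.98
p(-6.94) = 34.84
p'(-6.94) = -39.45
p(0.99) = -8.59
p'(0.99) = 29.78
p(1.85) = 1.65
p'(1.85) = -10.14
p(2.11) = -2.37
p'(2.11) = -19.89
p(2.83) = -16.48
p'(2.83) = -10.03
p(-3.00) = -23.37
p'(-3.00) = 3.80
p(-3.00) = -23.37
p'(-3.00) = 3.80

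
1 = 1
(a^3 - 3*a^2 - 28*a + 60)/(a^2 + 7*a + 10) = (a^2 - 8*a + 12)/(a + 2)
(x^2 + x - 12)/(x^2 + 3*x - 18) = (x + 4)/(x + 6)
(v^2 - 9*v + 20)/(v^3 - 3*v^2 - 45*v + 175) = (v - 4)/(v^2 + 2*v - 35)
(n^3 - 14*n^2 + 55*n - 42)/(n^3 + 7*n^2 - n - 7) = (n^2 - 13*n + 42)/(n^2 + 8*n + 7)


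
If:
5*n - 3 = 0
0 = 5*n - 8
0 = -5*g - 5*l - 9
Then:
No Solution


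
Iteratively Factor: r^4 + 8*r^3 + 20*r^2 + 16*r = (r)*(r^3 + 8*r^2 + 20*r + 16) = r*(r + 2)*(r^2 + 6*r + 8) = r*(r + 2)^2*(r + 4)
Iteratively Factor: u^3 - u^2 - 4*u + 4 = (u + 2)*(u^2 - 3*u + 2) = (u - 1)*(u + 2)*(u - 2)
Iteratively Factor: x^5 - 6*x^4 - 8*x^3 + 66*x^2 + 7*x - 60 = (x - 4)*(x^4 - 2*x^3 - 16*x^2 + 2*x + 15) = (x - 4)*(x + 3)*(x^3 - 5*x^2 - x + 5) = (x - 5)*(x - 4)*(x + 3)*(x^2 - 1) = (x - 5)*(x - 4)*(x - 1)*(x + 3)*(x + 1)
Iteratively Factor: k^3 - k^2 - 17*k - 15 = (k - 5)*(k^2 + 4*k + 3) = (k - 5)*(k + 3)*(k + 1)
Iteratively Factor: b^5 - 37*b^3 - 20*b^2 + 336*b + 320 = (b + 4)*(b^4 - 4*b^3 - 21*b^2 + 64*b + 80) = (b - 4)*(b + 4)*(b^3 - 21*b - 20) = (b - 4)*(b + 4)^2*(b^2 - 4*b - 5) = (b - 4)*(b + 1)*(b + 4)^2*(b - 5)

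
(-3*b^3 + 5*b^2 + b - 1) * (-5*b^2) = 15*b^5 - 25*b^4 - 5*b^3 + 5*b^2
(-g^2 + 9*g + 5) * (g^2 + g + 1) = -g^4 + 8*g^3 + 13*g^2 + 14*g + 5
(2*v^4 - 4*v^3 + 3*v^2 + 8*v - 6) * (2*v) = 4*v^5 - 8*v^4 + 6*v^3 + 16*v^2 - 12*v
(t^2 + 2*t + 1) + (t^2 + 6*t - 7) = 2*t^2 + 8*t - 6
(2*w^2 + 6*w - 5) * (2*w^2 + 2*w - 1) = 4*w^4 + 16*w^3 - 16*w + 5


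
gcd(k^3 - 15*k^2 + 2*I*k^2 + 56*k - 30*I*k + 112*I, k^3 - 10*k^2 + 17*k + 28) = k - 7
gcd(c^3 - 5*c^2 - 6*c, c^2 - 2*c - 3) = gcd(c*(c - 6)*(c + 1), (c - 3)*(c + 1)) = c + 1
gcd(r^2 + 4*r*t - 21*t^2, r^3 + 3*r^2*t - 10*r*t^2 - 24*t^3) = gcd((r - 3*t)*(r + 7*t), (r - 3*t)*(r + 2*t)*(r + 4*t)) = r - 3*t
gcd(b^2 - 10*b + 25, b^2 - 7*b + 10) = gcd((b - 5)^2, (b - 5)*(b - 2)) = b - 5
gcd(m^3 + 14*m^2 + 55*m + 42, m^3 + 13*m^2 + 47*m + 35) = m^2 + 8*m + 7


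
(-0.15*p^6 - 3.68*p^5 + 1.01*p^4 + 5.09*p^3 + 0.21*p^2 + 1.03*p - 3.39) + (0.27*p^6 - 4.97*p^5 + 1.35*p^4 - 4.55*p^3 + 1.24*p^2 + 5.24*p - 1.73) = 0.12*p^6 - 8.65*p^5 + 2.36*p^4 + 0.54*p^3 + 1.45*p^2 + 6.27*p - 5.12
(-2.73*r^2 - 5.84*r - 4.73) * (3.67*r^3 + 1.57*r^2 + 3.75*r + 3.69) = -10.0191*r^5 - 25.7189*r^4 - 36.7654*r^3 - 39.3998*r^2 - 39.2871*r - 17.4537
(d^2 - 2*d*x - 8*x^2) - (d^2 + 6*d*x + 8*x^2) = -8*d*x - 16*x^2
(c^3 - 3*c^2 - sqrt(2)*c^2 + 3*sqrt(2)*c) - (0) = c^3 - 3*c^2 - sqrt(2)*c^2 + 3*sqrt(2)*c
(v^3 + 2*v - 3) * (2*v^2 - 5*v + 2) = 2*v^5 - 5*v^4 + 6*v^3 - 16*v^2 + 19*v - 6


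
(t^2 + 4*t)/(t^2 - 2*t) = (t + 4)/(t - 2)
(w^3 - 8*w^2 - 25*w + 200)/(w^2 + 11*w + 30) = (w^2 - 13*w + 40)/(w + 6)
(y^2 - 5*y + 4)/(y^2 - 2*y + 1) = (y - 4)/(y - 1)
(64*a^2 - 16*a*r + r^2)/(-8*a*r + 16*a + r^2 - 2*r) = (-8*a + r)/(r - 2)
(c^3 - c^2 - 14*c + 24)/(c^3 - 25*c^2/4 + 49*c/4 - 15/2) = 4*(c + 4)/(4*c - 5)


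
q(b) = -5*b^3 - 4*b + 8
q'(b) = -15*b^2 - 4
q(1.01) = -1.19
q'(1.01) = -19.30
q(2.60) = -90.28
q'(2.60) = -105.40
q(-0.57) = 11.21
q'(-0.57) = -8.87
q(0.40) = 6.08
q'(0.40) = -6.40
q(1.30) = -8.18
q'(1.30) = -29.35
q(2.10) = -46.70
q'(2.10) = -70.15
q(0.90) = 0.75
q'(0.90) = -16.15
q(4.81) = -567.66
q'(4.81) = -351.04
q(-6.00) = 1112.00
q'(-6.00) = -544.00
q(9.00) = -3673.00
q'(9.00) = -1219.00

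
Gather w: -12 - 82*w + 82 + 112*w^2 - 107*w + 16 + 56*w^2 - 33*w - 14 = 168*w^2 - 222*w + 72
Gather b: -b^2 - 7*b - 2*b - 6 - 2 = -b^2 - 9*b - 8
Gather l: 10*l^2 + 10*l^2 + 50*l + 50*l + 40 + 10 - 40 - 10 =20*l^2 + 100*l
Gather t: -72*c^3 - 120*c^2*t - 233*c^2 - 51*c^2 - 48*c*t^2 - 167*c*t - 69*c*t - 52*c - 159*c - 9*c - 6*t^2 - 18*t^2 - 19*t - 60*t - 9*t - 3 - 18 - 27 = -72*c^3 - 284*c^2 - 220*c + t^2*(-48*c - 24) + t*(-120*c^2 - 236*c - 88) - 48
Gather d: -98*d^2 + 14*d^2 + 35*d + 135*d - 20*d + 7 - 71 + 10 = -84*d^2 + 150*d - 54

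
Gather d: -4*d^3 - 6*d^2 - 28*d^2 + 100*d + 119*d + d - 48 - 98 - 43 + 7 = -4*d^3 - 34*d^2 + 220*d - 182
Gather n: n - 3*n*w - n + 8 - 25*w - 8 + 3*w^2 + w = -3*n*w + 3*w^2 - 24*w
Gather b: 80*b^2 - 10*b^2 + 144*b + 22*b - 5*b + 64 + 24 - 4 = 70*b^2 + 161*b + 84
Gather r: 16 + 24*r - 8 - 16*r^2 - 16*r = -16*r^2 + 8*r + 8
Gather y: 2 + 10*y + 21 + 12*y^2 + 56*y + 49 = 12*y^2 + 66*y + 72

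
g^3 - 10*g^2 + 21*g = g*(g - 7)*(g - 3)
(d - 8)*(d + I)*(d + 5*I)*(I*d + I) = I*d^4 - 6*d^3 - 7*I*d^3 + 42*d^2 - 13*I*d^2 + 48*d + 35*I*d + 40*I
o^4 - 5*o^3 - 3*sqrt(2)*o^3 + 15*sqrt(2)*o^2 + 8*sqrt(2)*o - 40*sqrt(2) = (o - 5)*(o - 2*sqrt(2))^2*(o + sqrt(2))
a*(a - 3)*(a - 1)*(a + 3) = a^4 - a^3 - 9*a^2 + 9*a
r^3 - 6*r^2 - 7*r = r*(r - 7)*(r + 1)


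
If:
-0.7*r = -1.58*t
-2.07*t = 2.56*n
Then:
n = -0.80859375*t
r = 2.25714285714286*t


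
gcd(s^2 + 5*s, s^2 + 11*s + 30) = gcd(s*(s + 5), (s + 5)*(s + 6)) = s + 5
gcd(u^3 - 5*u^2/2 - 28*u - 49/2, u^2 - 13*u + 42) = u - 7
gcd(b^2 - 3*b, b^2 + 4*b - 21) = b - 3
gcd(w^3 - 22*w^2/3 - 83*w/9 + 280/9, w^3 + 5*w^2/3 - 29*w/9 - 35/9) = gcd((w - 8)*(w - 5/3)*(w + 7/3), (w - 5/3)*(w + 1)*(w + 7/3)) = w^2 + 2*w/3 - 35/9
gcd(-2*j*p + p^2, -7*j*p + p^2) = p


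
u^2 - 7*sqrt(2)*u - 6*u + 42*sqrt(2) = (u - 6)*(u - 7*sqrt(2))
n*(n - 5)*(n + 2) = n^3 - 3*n^2 - 10*n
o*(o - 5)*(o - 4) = o^3 - 9*o^2 + 20*o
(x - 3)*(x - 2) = x^2 - 5*x + 6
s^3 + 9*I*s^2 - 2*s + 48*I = (s - 2*I)*(s + 3*I)*(s + 8*I)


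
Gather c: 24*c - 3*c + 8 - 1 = 21*c + 7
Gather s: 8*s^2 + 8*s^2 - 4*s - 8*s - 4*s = 16*s^2 - 16*s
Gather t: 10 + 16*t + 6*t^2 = 6*t^2 + 16*t + 10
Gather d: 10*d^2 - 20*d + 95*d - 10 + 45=10*d^2 + 75*d + 35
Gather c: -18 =-18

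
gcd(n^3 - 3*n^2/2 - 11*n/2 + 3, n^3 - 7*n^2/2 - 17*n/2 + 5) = n^2 + 3*n/2 - 1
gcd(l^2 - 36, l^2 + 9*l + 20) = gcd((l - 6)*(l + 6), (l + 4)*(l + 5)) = 1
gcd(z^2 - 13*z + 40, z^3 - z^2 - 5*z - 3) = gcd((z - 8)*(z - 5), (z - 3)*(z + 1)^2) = 1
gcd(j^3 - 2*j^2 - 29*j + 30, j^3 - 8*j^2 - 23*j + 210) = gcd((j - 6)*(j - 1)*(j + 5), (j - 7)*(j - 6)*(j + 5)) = j^2 - j - 30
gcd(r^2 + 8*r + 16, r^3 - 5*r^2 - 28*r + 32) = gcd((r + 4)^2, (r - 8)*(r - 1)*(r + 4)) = r + 4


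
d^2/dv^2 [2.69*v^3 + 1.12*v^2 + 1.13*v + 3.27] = 16.14*v + 2.24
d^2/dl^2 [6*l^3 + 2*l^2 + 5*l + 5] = 36*l + 4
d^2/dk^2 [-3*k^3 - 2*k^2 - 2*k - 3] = -18*k - 4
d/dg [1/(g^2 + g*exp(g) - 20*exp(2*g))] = (-g*exp(g) - 2*g + 40*exp(2*g) - exp(g))/(g^2 + g*exp(g) - 20*exp(2*g))^2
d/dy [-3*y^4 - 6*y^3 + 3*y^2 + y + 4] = -12*y^3 - 18*y^2 + 6*y + 1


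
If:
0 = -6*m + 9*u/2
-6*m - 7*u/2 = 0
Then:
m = 0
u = 0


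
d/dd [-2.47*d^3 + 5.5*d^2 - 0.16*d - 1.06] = -7.41*d^2 + 11.0*d - 0.16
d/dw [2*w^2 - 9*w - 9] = 4*w - 9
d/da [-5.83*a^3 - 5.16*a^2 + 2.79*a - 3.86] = -17.49*a^2 - 10.32*a + 2.79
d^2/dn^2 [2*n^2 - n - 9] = 4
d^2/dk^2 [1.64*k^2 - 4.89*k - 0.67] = 3.28000000000000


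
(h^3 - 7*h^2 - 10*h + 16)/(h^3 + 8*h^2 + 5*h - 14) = (h - 8)/(h + 7)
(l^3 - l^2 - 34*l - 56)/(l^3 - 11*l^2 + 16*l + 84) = (l + 4)/(l - 6)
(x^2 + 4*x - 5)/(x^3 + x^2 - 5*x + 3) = (x + 5)/(x^2 + 2*x - 3)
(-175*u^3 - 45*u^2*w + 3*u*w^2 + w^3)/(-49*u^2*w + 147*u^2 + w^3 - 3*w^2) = (25*u^2 + 10*u*w + w^2)/(7*u*w - 21*u + w^2 - 3*w)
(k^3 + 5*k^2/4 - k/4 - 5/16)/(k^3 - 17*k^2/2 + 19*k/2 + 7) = (8*k^2 + 6*k - 5)/(8*(k^2 - 9*k + 14))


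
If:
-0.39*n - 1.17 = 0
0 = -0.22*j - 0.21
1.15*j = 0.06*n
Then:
No Solution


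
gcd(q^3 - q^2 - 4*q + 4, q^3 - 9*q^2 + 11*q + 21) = 1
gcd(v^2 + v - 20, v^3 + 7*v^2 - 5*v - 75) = v + 5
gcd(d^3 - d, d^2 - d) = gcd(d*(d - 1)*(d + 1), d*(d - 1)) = d^2 - d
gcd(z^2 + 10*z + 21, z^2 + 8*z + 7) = z + 7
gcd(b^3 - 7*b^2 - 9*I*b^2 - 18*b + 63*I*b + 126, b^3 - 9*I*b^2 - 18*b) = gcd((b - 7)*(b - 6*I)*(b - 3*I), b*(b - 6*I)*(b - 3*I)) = b^2 - 9*I*b - 18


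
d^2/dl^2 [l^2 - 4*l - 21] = 2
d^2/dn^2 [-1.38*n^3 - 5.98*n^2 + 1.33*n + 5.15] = -8.28*n - 11.96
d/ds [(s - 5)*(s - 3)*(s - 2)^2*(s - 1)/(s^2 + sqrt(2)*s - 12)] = (s - 2)*(-(s - 5)*(s - 3)*(s - 2)*(s - 1)*(2*s + sqrt(2)) + (s^2 + sqrt(2)*s - 12)*((s - 5)*(s - 3)*(s - 2) + 2*(s - 5)*(s - 3)*(s - 1) + (s - 5)*(s - 2)*(s - 1) + (s - 3)*(s - 2)*(s - 1)))/(s^2 + sqrt(2)*s - 12)^2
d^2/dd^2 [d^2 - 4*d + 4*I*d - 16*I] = 2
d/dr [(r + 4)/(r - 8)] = -12/(r - 8)^2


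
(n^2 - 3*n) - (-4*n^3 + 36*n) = 4*n^3 + n^2 - 39*n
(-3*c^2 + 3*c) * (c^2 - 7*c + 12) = -3*c^4 + 24*c^3 - 57*c^2 + 36*c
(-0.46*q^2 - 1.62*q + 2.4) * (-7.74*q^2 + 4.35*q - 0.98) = 3.5604*q^4 + 10.5378*q^3 - 25.1722*q^2 + 12.0276*q - 2.352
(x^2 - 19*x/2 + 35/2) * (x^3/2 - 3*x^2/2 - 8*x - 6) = x^5/2 - 25*x^4/4 + 15*x^3 + 175*x^2/4 - 83*x - 105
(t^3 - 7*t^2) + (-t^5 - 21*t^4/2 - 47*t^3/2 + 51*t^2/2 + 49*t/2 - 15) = -t^5 - 21*t^4/2 - 45*t^3/2 + 37*t^2/2 + 49*t/2 - 15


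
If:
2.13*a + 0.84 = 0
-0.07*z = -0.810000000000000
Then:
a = -0.39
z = 11.57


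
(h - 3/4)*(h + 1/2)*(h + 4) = h^3 + 15*h^2/4 - 11*h/8 - 3/2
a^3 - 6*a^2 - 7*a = a*(a - 7)*(a + 1)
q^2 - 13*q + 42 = (q - 7)*(q - 6)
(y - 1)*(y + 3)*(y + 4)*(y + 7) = y^4 + 13*y^3 + 47*y^2 + 23*y - 84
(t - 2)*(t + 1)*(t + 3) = t^3 + 2*t^2 - 5*t - 6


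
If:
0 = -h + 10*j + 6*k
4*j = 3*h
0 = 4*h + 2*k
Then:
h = 0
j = 0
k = 0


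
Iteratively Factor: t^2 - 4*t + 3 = (t - 1)*(t - 3)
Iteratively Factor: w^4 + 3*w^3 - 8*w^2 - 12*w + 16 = (w - 1)*(w^3 + 4*w^2 - 4*w - 16) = (w - 1)*(w + 2)*(w^2 + 2*w - 8) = (w - 1)*(w + 2)*(w + 4)*(w - 2)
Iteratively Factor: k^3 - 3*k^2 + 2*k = (k - 2)*(k^2 - k) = k*(k - 2)*(k - 1)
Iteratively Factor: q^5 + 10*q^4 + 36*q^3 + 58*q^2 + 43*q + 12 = (q + 1)*(q^4 + 9*q^3 + 27*q^2 + 31*q + 12) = (q + 1)^2*(q^3 + 8*q^2 + 19*q + 12) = (q + 1)^2*(q + 4)*(q^2 + 4*q + 3) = (q + 1)^2*(q + 3)*(q + 4)*(q + 1)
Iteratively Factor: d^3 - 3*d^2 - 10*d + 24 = (d - 2)*(d^2 - d - 12) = (d - 4)*(d - 2)*(d + 3)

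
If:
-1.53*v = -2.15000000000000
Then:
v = 1.41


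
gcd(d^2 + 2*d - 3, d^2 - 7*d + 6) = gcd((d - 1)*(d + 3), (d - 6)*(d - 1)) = d - 1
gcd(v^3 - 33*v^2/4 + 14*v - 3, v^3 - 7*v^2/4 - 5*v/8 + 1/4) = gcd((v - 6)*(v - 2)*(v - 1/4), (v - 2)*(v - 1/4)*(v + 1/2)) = v^2 - 9*v/4 + 1/2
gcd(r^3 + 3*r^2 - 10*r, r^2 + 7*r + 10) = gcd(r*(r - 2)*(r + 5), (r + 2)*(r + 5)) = r + 5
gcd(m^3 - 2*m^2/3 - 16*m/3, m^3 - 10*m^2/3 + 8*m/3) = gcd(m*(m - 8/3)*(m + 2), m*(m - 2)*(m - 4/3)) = m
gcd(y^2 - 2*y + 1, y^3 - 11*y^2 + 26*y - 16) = y - 1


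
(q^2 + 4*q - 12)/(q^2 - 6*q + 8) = (q + 6)/(q - 4)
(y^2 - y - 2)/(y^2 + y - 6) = (y + 1)/(y + 3)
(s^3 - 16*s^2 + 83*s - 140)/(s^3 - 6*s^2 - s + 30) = (s^2 - 11*s + 28)/(s^2 - s - 6)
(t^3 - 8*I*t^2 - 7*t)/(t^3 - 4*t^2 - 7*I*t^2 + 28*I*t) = (t - I)/(t - 4)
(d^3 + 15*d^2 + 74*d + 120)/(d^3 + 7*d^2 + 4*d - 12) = (d^2 + 9*d + 20)/(d^2 + d - 2)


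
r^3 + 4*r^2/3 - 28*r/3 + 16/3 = (r - 2)*(r - 2/3)*(r + 4)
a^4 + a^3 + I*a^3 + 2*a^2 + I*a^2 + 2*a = a*(a + 2*I)*(-I*a - I)*(I*a + 1)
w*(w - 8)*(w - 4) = w^3 - 12*w^2 + 32*w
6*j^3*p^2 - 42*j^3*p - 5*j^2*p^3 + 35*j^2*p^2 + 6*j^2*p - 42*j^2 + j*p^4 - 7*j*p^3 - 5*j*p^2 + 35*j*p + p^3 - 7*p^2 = (-3*j + p)*(-2*j + p)*(p - 7)*(j*p + 1)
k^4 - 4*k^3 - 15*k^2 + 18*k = k*(k - 6)*(k - 1)*(k + 3)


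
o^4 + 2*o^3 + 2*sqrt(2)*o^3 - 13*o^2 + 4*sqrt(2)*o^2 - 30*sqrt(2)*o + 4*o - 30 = (o - 3)*(o + 5)*(o + sqrt(2))^2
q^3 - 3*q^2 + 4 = (q - 2)^2*(q + 1)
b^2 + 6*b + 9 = (b + 3)^2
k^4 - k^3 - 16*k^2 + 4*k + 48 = (k - 4)*(k - 2)*(k + 2)*(k + 3)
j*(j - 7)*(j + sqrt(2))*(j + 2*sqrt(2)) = j^4 - 7*j^3 + 3*sqrt(2)*j^3 - 21*sqrt(2)*j^2 + 4*j^2 - 28*j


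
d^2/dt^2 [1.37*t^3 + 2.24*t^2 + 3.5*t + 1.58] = 8.22*t + 4.48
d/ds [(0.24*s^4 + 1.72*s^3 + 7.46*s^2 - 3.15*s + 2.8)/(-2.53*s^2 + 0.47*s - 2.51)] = (-1.2144*s^5 - 4.0132*s^4 - 0.7928*s^3 - 17.4149*s^2 - 23.2812*s + 6.5905)/(6.4009*s^4 - 2.3782*s^3 + 12.9215*s^2 - 2.3594*s + 6.3001)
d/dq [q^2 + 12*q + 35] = 2*q + 12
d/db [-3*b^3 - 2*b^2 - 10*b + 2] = -9*b^2 - 4*b - 10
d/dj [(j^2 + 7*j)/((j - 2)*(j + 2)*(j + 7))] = (-j^2 - 4)/(j^4 - 8*j^2 + 16)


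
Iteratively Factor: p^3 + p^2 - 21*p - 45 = (p + 3)*(p^2 - 2*p - 15) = (p + 3)^2*(p - 5)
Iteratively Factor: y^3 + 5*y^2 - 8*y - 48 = (y + 4)*(y^2 + y - 12) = (y + 4)^2*(y - 3)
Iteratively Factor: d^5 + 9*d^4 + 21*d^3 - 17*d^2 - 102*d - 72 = (d + 1)*(d^4 + 8*d^3 + 13*d^2 - 30*d - 72) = (d - 2)*(d + 1)*(d^3 + 10*d^2 + 33*d + 36) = (d - 2)*(d + 1)*(d + 3)*(d^2 + 7*d + 12) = (d - 2)*(d + 1)*(d + 3)^2*(d + 4)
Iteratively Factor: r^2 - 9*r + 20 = (r - 5)*(r - 4)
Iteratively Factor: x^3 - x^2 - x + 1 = (x - 1)*(x^2 - 1) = (x - 1)*(x + 1)*(x - 1)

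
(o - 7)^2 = o^2 - 14*o + 49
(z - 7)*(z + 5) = z^2 - 2*z - 35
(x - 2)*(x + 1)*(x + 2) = x^3 + x^2 - 4*x - 4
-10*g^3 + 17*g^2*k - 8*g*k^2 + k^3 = (-5*g + k)*(-2*g + k)*(-g + k)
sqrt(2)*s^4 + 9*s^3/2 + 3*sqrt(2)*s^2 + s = s*(s + sqrt(2))^2*(sqrt(2)*s + 1/2)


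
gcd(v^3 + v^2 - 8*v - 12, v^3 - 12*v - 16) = v^2 + 4*v + 4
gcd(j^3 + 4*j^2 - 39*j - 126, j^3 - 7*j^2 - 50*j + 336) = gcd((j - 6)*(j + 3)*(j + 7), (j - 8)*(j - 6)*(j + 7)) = j^2 + j - 42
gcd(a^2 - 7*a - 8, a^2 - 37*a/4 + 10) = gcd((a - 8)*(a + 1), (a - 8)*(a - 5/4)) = a - 8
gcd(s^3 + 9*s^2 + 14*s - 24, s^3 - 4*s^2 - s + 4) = s - 1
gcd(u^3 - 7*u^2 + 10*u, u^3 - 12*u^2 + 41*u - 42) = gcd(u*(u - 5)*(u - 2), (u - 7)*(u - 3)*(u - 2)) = u - 2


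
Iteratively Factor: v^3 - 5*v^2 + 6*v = (v - 2)*(v^2 - 3*v) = (v - 3)*(v - 2)*(v)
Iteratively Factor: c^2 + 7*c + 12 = (c + 4)*(c + 3)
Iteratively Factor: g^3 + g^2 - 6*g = (g - 2)*(g^2 + 3*g) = (g - 2)*(g + 3)*(g)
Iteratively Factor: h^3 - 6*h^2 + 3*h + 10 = (h + 1)*(h^2 - 7*h + 10) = (h - 5)*(h + 1)*(h - 2)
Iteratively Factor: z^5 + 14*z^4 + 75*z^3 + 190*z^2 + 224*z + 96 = (z + 2)*(z^4 + 12*z^3 + 51*z^2 + 88*z + 48) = (z + 2)*(z + 4)*(z^3 + 8*z^2 + 19*z + 12) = (z + 2)*(z + 3)*(z + 4)*(z^2 + 5*z + 4) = (z + 2)*(z + 3)*(z + 4)^2*(z + 1)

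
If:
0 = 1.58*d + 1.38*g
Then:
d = -0.873417721518987*g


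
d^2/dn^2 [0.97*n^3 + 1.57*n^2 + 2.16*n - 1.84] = 5.82*n + 3.14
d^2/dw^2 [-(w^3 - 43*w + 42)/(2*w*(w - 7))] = 6*(-w^3 - 21*w^2 + 147*w - 343)/(w^3*(w^3 - 21*w^2 + 147*w - 343))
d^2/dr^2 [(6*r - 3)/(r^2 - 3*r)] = 6*(2*r^3 - 3*r^2 + 9*r - 9)/(r^3*(r^3 - 9*r^2 + 27*r - 27))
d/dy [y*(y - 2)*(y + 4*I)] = 3*y^2 + y*(-4 + 8*I) - 8*I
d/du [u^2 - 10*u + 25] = 2*u - 10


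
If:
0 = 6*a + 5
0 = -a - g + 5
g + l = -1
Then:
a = -5/6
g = 35/6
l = -41/6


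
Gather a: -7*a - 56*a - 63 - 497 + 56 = -63*a - 504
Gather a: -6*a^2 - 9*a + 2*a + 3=-6*a^2 - 7*a + 3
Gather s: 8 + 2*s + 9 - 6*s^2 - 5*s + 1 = -6*s^2 - 3*s + 18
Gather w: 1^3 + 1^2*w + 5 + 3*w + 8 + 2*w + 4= 6*w + 18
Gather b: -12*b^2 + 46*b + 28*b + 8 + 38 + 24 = -12*b^2 + 74*b + 70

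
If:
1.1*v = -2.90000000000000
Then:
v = -2.64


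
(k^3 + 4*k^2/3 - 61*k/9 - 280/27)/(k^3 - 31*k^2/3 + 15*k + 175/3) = (k^2 - k/3 - 56/9)/(k^2 - 12*k + 35)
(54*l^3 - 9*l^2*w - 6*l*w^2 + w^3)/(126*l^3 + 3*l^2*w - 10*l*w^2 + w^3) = (-3*l + w)/(-7*l + w)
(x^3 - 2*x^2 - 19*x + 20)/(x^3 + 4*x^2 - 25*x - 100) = (x - 1)/(x + 5)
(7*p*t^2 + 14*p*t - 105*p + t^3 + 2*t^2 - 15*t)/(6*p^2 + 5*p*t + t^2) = (7*p*t^2 + 14*p*t - 105*p + t^3 + 2*t^2 - 15*t)/(6*p^2 + 5*p*t + t^2)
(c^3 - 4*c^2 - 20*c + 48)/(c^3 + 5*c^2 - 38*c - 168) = (c - 2)/(c + 7)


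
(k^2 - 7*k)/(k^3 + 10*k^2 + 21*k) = (k - 7)/(k^2 + 10*k + 21)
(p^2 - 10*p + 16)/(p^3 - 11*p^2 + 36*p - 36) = (p - 8)/(p^2 - 9*p + 18)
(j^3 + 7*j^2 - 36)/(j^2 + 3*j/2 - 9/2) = 2*(j^2 + 4*j - 12)/(2*j - 3)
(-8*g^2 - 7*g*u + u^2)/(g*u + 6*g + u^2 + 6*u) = (-8*g + u)/(u + 6)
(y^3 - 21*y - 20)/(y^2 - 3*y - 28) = (y^2 - 4*y - 5)/(y - 7)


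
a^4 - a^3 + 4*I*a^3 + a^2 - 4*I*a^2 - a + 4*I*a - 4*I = (a - 1)*(a - I)*(a + I)*(a + 4*I)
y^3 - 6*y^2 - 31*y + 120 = (y - 8)*(y - 3)*(y + 5)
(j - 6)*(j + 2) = j^2 - 4*j - 12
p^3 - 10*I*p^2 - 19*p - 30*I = (p - 6*I)*(p - 5*I)*(p + I)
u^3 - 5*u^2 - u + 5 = (u - 5)*(u - 1)*(u + 1)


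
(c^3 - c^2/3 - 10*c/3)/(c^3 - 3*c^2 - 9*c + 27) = c*(3*c^2 - c - 10)/(3*(c^3 - 3*c^2 - 9*c + 27))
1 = 1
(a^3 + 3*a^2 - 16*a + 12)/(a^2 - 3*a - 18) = (-a^3 - 3*a^2 + 16*a - 12)/(-a^2 + 3*a + 18)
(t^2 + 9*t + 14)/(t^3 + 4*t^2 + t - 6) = (t + 7)/(t^2 + 2*t - 3)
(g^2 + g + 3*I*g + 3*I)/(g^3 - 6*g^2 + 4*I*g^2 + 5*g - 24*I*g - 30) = (g^2 + g*(1 + 3*I) + 3*I)/(g^3 + g^2*(-6 + 4*I) + g*(5 - 24*I) - 30)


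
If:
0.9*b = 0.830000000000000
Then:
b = 0.92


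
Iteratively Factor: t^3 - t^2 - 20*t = (t)*(t^2 - t - 20) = t*(t - 5)*(t + 4)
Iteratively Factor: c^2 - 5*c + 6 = (c - 3)*(c - 2)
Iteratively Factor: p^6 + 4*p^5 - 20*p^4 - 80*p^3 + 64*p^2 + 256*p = (p)*(p^5 + 4*p^4 - 20*p^3 - 80*p^2 + 64*p + 256) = p*(p + 4)*(p^4 - 20*p^2 + 64) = p*(p + 4)^2*(p^3 - 4*p^2 - 4*p + 16) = p*(p + 2)*(p + 4)^2*(p^2 - 6*p + 8) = p*(p - 2)*(p + 2)*(p + 4)^2*(p - 4)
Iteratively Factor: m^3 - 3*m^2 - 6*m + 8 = (m - 4)*(m^2 + m - 2) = (m - 4)*(m - 1)*(m + 2)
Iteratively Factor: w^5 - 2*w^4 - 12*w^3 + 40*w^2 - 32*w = (w - 2)*(w^4 - 12*w^2 + 16*w) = (w - 2)*(w + 4)*(w^3 - 4*w^2 + 4*w) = w*(w - 2)*(w + 4)*(w^2 - 4*w + 4) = w*(w - 2)^2*(w + 4)*(w - 2)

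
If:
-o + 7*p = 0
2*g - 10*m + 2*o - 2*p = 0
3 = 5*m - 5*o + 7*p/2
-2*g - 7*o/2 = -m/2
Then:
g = 1434/1447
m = 150/1447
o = -798/1447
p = -114/1447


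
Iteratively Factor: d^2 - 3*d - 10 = (d - 5)*(d + 2)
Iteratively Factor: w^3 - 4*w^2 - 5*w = (w + 1)*(w^2 - 5*w) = w*(w + 1)*(w - 5)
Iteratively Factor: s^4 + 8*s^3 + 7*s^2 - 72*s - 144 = (s + 4)*(s^3 + 4*s^2 - 9*s - 36) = (s + 3)*(s + 4)*(s^2 + s - 12) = (s + 3)*(s + 4)^2*(s - 3)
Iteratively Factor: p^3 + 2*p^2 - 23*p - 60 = (p - 5)*(p^2 + 7*p + 12) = (p - 5)*(p + 4)*(p + 3)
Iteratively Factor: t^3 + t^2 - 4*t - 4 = (t - 2)*(t^2 + 3*t + 2) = (t - 2)*(t + 2)*(t + 1)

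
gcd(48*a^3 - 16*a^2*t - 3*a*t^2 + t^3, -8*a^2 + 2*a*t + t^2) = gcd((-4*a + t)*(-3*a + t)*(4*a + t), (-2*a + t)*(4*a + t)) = 4*a + t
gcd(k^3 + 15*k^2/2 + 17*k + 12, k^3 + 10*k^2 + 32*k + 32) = k^2 + 6*k + 8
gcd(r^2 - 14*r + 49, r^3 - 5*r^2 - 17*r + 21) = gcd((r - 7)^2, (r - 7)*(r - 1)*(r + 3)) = r - 7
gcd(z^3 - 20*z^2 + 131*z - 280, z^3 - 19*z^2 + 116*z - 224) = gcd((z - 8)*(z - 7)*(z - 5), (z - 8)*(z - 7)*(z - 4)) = z^2 - 15*z + 56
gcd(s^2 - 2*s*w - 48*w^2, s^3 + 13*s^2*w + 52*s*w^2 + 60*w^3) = s + 6*w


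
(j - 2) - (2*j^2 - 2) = -2*j^2 + j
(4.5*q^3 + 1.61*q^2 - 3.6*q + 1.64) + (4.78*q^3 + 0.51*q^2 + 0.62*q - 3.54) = 9.28*q^3 + 2.12*q^2 - 2.98*q - 1.9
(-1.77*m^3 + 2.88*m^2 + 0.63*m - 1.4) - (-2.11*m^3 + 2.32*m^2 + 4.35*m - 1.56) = 0.34*m^3 + 0.56*m^2 - 3.72*m + 0.16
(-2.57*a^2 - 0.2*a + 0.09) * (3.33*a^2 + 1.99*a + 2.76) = -8.5581*a^4 - 5.7803*a^3 - 7.1915*a^2 - 0.3729*a + 0.2484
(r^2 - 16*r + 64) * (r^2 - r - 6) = r^4 - 17*r^3 + 74*r^2 + 32*r - 384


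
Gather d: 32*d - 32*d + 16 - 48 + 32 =0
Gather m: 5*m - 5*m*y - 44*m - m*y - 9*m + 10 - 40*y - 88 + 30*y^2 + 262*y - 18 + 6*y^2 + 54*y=m*(-6*y - 48) + 36*y^2 + 276*y - 96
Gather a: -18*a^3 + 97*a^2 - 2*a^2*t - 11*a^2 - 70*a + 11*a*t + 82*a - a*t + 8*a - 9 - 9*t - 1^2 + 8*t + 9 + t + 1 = -18*a^3 + a^2*(86 - 2*t) + a*(10*t + 20)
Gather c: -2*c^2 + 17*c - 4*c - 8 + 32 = -2*c^2 + 13*c + 24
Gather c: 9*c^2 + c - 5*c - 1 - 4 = 9*c^2 - 4*c - 5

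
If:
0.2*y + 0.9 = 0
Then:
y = -4.50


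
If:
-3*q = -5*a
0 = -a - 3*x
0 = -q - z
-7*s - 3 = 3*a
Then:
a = -3*z/5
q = -z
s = 9*z/35 - 3/7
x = z/5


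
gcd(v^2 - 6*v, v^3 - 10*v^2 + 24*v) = v^2 - 6*v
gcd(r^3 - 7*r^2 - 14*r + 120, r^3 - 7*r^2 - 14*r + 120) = r^3 - 7*r^2 - 14*r + 120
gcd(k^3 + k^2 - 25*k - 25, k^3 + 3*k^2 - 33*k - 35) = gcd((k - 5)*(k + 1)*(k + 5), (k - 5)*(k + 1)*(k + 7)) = k^2 - 4*k - 5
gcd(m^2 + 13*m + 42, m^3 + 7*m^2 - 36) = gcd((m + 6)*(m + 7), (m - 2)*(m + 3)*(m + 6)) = m + 6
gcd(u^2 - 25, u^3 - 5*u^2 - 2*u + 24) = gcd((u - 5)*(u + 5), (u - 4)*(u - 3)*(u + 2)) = 1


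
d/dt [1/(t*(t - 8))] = 2*(4 - t)/(t^2*(t^2 - 16*t + 64))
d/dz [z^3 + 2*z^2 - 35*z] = 3*z^2 + 4*z - 35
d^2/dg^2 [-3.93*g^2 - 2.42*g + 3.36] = -7.86000000000000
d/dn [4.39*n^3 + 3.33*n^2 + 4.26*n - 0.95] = 13.17*n^2 + 6.66*n + 4.26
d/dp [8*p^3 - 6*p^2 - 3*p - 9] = 24*p^2 - 12*p - 3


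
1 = 1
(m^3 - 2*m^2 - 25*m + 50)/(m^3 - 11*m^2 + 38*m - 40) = (m + 5)/(m - 4)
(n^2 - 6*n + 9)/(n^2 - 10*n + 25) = (n^2 - 6*n + 9)/(n^2 - 10*n + 25)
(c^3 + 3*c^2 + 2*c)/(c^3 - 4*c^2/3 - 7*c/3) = 3*(c + 2)/(3*c - 7)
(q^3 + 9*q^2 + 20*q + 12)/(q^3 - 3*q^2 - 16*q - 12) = (q + 6)/(q - 6)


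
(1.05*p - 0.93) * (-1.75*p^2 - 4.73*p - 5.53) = -1.8375*p^3 - 3.339*p^2 - 1.4076*p + 5.1429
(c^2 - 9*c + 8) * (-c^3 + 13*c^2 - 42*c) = -c^5 + 22*c^4 - 167*c^3 + 482*c^2 - 336*c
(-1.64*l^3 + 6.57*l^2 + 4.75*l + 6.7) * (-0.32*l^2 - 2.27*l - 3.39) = 0.5248*l^5 + 1.6204*l^4 - 10.8743*l^3 - 35.1988*l^2 - 31.3115*l - 22.713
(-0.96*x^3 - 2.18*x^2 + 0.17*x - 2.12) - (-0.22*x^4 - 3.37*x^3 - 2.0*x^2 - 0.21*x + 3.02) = 0.22*x^4 + 2.41*x^3 - 0.18*x^2 + 0.38*x - 5.14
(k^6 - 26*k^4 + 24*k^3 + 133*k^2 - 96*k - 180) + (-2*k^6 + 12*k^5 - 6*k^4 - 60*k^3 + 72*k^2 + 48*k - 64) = -k^6 + 12*k^5 - 32*k^4 - 36*k^3 + 205*k^2 - 48*k - 244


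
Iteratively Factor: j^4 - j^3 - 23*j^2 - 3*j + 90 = (j + 3)*(j^3 - 4*j^2 - 11*j + 30) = (j - 5)*(j + 3)*(j^2 + j - 6) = (j - 5)*(j + 3)^2*(j - 2)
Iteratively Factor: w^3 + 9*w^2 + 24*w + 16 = (w + 1)*(w^2 + 8*w + 16) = (w + 1)*(w + 4)*(w + 4)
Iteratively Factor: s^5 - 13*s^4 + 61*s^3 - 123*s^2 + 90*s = (s)*(s^4 - 13*s^3 + 61*s^2 - 123*s + 90) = s*(s - 5)*(s^3 - 8*s^2 + 21*s - 18) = s*(s - 5)*(s - 3)*(s^2 - 5*s + 6) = s*(s - 5)*(s - 3)*(s - 2)*(s - 3)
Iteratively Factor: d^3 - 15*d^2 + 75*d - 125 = (d - 5)*(d^2 - 10*d + 25) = (d - 5)^2*(d - 5)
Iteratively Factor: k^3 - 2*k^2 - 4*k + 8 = (k - 2)*(k^2 - 4) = (k - 2)*(k + 2)*(k - 2)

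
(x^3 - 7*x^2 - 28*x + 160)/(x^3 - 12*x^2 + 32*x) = (x + 5)/x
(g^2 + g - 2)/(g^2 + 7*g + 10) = (g - 1)/(g + 5)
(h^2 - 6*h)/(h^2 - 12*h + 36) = h/(h - 6)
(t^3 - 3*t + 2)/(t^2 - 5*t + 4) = (t^2 + t - 2)/(t - 4)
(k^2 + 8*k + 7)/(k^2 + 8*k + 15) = (k^2 + 8*k + 7)/(k^2 + 8*k + 15)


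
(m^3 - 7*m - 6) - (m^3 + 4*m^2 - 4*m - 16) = -4*m^2 - 3*m + 10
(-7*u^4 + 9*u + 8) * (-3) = 21*u^4 - 27*u - 24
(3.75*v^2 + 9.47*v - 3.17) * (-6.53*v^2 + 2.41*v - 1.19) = -24.4875*v^4 - 52.8016*v^3 + 39.0603*v^2 - 18.909*v + 3.7723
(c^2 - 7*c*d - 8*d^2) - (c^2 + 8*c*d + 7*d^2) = -15*c*d - 15*d^2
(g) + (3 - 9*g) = 3 - 8*g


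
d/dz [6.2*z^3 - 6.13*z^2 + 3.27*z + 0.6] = 18.6*z^2 - 12.26*z + 3.27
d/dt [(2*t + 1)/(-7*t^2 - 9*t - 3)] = (14*t^2 + 14*t + 3)/(49*t^4 + 126*t^3 + 123*t^2 + 54*t + 9)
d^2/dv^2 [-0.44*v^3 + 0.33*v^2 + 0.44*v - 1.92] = 0.66 - 2.64*v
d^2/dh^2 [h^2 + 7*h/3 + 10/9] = 2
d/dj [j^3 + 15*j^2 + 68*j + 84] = 3*j^2 + 30*j + 68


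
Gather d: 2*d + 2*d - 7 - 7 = 4*d - 14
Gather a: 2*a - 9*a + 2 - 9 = -7*a - 7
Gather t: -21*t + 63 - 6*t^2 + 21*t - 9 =54 - 6*t^2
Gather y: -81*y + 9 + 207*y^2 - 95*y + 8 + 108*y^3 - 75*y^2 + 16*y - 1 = 108*y^3 + 132*y^2 - 160*y + 16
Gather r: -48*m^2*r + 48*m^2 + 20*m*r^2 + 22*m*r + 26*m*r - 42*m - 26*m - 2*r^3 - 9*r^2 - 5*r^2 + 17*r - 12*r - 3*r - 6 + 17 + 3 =48*m^2 - 68*m - 2*r^3 + r^2*(20*m - 14) + r*(-48*m^2 + 48*m + 2) + 14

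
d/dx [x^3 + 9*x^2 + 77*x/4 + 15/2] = 3*x^2 + 18*x + 77/4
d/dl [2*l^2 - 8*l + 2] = 4*l - 8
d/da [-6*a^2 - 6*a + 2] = -12*a - 6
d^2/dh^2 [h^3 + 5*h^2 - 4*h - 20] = 6*h + 10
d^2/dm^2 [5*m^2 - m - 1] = 10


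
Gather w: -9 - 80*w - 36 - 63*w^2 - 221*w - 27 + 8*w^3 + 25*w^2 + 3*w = 8*w^3 - 38*w^2 - 298*w - 72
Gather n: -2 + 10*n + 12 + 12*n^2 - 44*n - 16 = 12*n^2 - 34*n - 6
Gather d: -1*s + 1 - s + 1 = 2 - 2*s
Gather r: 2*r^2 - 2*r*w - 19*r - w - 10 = 2*r^2 + r*(-2*w - 19) - w - 10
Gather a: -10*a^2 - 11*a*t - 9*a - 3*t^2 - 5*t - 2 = -10*a^2 + a*(-11*t - 9) - 3*t^2 - 5*t - 2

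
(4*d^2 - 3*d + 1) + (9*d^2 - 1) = 13*d^2 - 3*d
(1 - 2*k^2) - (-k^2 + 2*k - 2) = -k^2 - 2*k + 3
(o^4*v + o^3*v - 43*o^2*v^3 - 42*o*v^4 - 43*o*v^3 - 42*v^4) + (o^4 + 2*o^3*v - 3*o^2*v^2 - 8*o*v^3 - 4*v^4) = o^4*v + o^4 + 3*o^3*v - 43*o^2*v^3 - 3*o^2*v^2 - 42*o*v^4 - 51*o*v^3 - 46*v^4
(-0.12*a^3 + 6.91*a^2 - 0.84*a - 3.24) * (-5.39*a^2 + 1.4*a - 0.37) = 0.6468*a^5 - 37.4129*a^4 + 14.246*a^3 + 13.7309*a^2 - 4.2252*a + 1.1988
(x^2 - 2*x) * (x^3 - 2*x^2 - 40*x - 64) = x^5 - 4*x^4 - 36*x^3 + 16*x^2 + 128*x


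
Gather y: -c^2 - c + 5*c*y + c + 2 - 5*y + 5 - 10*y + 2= -c^2 + y*(5*c - 15) + 9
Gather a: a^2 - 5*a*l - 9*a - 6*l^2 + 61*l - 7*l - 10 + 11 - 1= a^2 + a*(-5*l - 9) - 6*l^2 + 54*l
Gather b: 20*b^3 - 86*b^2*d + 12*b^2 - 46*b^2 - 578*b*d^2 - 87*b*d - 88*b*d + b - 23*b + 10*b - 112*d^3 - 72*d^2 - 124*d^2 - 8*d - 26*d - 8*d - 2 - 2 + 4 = 20*b^3 + b^2*(-86*d - 34) + b*(-578*d^2 - 175*d - 12) - 112*d^3 - 196*d^2 - 42*d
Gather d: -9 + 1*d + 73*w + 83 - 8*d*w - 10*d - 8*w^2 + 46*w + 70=d*(-8*w - 9) - 8*w^2 + 119*w + 144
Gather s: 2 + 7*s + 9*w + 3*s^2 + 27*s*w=3*s^2 + s*(27*w + 7) + 9*w + 2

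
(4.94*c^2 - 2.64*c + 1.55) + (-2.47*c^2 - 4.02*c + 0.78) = 2.47*c^2 - 6.66*c + 2.33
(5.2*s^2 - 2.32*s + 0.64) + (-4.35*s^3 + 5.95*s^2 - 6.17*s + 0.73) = -4.35*s^3 + 11.15*s^2 - 8.49*s + 1.37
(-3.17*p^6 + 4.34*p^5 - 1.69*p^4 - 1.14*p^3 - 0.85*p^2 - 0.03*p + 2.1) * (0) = 0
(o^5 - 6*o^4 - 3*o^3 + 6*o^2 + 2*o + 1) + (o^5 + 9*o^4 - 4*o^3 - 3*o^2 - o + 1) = 2*o^5 + 3*o^4 - 7*o^3 + 3*o^2 + o + 2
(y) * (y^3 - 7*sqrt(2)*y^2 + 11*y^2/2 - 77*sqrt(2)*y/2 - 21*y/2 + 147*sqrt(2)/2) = y^4 - 7*sqrt(2)*y^3 + 11*y^3/2 - 77*sqrt(2)*y^2/2 - 21*y^2/2 + 147*sqrt(2)*y/2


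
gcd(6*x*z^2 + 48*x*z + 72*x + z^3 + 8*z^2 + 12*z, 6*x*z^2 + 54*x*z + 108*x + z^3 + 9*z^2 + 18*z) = 6*x*z + 36*x + z^2 + 6*z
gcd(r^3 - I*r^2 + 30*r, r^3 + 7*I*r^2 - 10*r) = r^2 + 5*I*r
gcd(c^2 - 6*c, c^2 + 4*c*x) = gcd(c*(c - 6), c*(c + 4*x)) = c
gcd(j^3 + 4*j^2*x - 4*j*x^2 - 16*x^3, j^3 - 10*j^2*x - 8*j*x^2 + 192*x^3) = j + 4*x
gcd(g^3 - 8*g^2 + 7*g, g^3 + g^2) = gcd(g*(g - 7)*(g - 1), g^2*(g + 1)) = g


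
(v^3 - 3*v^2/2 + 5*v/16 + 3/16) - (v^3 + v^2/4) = -7*v^2/4 + 5*v/16 + 3/16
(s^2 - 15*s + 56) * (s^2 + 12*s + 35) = s^4 - 3*s^3 - 89*s^2 + 147*s + 1960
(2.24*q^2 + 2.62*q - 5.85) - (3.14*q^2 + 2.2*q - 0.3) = -0.9*q^2 + 0.42*q - 5.55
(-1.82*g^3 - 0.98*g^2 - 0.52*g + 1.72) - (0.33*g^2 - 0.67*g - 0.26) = -1.82*g^3 - 1.31*g^2 + 0.15*g + 1.98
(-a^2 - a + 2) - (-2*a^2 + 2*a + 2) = a^2 - 3*a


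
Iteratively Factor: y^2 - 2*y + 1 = (y - 1)*(y - 1)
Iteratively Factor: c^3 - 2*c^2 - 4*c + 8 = (c - 2)*(c^2 - 4) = (c - 2)^2*(c + 2)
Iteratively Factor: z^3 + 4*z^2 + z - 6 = (z - 1)*(z^2 + 5*z + 6) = (z - 1)*(z + 2)*(z + 3)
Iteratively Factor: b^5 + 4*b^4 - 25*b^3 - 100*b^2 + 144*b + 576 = (b + 4)*(b^4 - 25*b^2 + 144) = (b + 3)*(b + 4)*(b^3 - 3*b^2 - 16*b + 48) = (b + 3)*(b + 4)^2*(b^2 - 7*b + 12) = (b - 4)*(b + 3)*(b + 4)^2*(b - 3)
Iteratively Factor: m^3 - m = (m + 1)*(m^2 - m) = (m - 1)*(m + 1)*(m)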